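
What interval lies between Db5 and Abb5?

diminished fifth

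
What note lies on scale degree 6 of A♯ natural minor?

The A# natural minor scale runs A# B# C# D# E# F# G#.
Degree 6 is F#.

F#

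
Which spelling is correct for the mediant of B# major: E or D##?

D##

Each scale degree takes a distinct letter name. Degree 3 of a scale on B must use the letter D.
D## and E are enharmonically the same pitch, but only D## uses the letter D, so it is the correct spelling here.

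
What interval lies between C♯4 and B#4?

Counting letters C–D–E–F–G–A–B gives a seventh.
C#→B# = 11 semitones, exactly the major seventh.

major seventh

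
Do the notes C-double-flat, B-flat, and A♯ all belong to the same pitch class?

Yes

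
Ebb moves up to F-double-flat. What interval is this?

Counting letters E–F gives a second.
Ebb→Fbb = 1 semitone, 1 narrower than the major second (2), so minor.

minor second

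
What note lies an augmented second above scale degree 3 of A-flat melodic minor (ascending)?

Scale degree 3 of Ab melodic minor (ascending) is Cb.
An augmented second (3 semitones) above Cb lands on the letter D, giving D.

D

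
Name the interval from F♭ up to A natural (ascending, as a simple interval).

augmented third

The letter names run F→A, a span of 2 letter steps, so the interval is some kind of third.
Fb to A is 5 semitones. A major third is 4, so 5 makes it augmented.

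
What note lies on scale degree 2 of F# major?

Degree 2 takes the letter 1 step above F, which is G.
In major, degree 2 sits 2 semitones above the tonic. F# + 2 semitones is pitch class 8, spelled on G as G#.

G#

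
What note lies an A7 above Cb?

A seventh above C lands on the letter B.
An augmented seventh spans 12 semitones, so Cb moves to pitch class 11. On the letter B that is B.

B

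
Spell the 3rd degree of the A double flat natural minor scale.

Cbb

The Abb natural minor scale runs Abb Bbb Cbb Dbb Ebb Fbb Gbb.
Degree 3 is Cbb.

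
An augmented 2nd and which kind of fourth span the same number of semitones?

An augmented second spans 3 semitones.
A fourth spanning 3 semitones is doubly diminished (the perfect fourth is 5).

doubly diminished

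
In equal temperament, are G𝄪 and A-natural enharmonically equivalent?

G## = pitch class 9 and A = pitch class 9 — the same pitch class, so they are enharmonic equivalents.

Yes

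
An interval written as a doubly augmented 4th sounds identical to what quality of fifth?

perfect

A doubly augmented fourth spans 7 semitones.
A fifth spanning 7 semitones is perfect (the perfect fifth is 7).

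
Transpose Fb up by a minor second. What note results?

F up a major second is G, so the target letter is G.
From Fb, a minor second is 1 semitone up: Gbb.

Gbb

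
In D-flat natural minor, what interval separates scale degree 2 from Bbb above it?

Scale degree 2 of Db natural minor is Eb.
Eb up to Bbb: letters E→B make it a fifth; 6 semitones makes it diminished.

diminished fifth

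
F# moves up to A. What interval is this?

minor third

The letter names run F→A, a span of 2 letter steps, so the interval is some kind of third.
F# to A is 3 semitones. A major third is 4, so 3 makes it minor.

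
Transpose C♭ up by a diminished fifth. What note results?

Gbb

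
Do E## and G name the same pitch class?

No

E## is pitch class 6; G is pitch class 7.
The pitch classes differ (6 vs. 7), so they are not enharmonic equivalents.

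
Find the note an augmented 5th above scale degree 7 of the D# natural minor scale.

G##

Scale degree 7 of D# natural minor is C#.
An augmented fifth (8 semitones) above C# lands on the letter G, giving G##.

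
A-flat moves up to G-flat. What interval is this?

Counting letters A–B–C–D–E–F–G gives a seventh.
Ab→Gb = 10 semitones, 1 narrower than the major seventh (11), so minor.

minor seventh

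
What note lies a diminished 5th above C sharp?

C up a perfect fifth is G, so the target letter is G.
From C#, a diminished fifth is 6 semitones up: G.

G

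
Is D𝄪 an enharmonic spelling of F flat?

Yes

D## is pitch class 4; Fb is pitch class 4.
All spellings map to pitch class 4, so they are enharmonically equivalent.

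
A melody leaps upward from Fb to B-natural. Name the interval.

Counting letters F–G–A–B gives a fourth.
Fb→B = 7 semitones, 2 wider than the perfect fourth (5), so doubly augmented.

doubly augmented fourth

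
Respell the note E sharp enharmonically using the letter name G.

Gbb

E# is pitch class 5. The letter G alone is pitch class 7.
To reach pitch class 5 from G requires an offset of -2 semitones, i.e. double flat: Gbb.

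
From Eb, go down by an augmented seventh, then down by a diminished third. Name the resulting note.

An augmented seventh down from Eb is Fbb (letter F, 12 semitones down).
A diminished third down from Fbb is Db (letter D, 2 semitones down).

Db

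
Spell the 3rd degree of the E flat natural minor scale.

Gb

Degree 3 takes the letter 2 steps above E, which is G.
In natural minor, degree 3 sits 3 semitones above the tonic. Eb + 3 semitones is pitch class 6, spelled on G as Gb.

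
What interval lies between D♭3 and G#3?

doubly augmented fourth

Counting letters D–E–F–G gives a fourth.
Db→G# = 7 semitones, 2 wider than the perfect fourth (5), so doubly augmented.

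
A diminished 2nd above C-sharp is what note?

Db

C up a major second is D, so the target letter is D.
From C#, a diminished second is 0 semitones up: Db.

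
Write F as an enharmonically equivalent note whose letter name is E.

E#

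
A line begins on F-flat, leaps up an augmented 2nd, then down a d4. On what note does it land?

D#

An augmented second up from Fb is G (letter G, 3 semitones up).
A diminished fourth down from G is D# (letter D, 4 semitones down).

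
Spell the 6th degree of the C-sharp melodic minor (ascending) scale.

A#

The C# melodic minor (ascending) scale runs C# D# E F# G# A# B#.
Degree 6 is A#.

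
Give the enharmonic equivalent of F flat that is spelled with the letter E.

E

Plain E sits at the same pitch as Fb, so on the letter E the same pitch needs a natural: E.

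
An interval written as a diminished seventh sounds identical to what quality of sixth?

major

A diminished seventh spans 9 semitones.
A sixth spanning 9 semitones is major (the major sixth is 9).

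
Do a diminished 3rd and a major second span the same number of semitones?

A diminished third spans 2 semitones; a major second spans 2.
They are enharmonically equivalent.

Yes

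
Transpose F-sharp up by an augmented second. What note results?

F up a major second is G, so the target letter is G.
From F#, an augmented second is 3 semitones up: G##.

G##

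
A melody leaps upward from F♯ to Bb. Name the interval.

The letter names run F→B, a span of 3 letter steps, so the interval is some kind of fourth.
F# to Bb is 4 semitones. A perfect fourth is 5, so 4 makes it diminished.

diminished fourth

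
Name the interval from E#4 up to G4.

diminished third

Counting letters E–F–G gives a third.
E#→G = 2 semitones, 2 narrower than the major third (4), so diminished.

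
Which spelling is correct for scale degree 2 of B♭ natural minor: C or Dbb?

Each scale degree takes a distinct letter name. Degree 2 of a scale on B must use the letter C.
C and Dbb are enharmonically the same pitch, but only C uses the letter C, so it is the correct spelling here.

C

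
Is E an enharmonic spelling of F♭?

Yes

E is pitch class 4; Fb is pitch class 4.
All spellings map to pitch class 4, so they are enharmonically equivalent.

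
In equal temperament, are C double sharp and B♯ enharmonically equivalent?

C## is pitch class 2; B# is pitch class 0.
The pitch classes differ (2 vs. 0), so they are not enharmonic equivalents.

No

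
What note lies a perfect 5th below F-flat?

Bbb

A fifth below F lands on the letter B.
A perfect fifth spans 7 semitones, so Fb moves to pitch class 9. On the letter B that is Bbb.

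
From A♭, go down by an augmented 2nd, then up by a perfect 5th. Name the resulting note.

Dbb

An augmented second down from Ab is Gbb (letter G, 3 semitones down).
A perfect fifth up from Gbb is Dbb (letter D, 7 semitones up).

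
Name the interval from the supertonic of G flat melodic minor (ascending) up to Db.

perfect fourth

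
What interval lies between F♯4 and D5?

minor sixth

The letter names run F→D, a span of 5 letter steps, so the interval is some kind of sixth.
F# to D is 8 semitones. A major sixth is 9, so 8 makes it minor.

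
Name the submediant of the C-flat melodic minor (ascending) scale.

Degree 6 takes the letter 5 steps above C, which is A.
In melodic minor (ascending), degree 6 sits 9 semitones above the tonic. Cb + 9 semitones is pitch class 8, spelled on A as Ab.

Ab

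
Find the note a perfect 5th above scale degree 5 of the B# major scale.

Scale degree 5 of B# major is F##.
A perfect fifth (7 semitones) above F## lands on the letter C, giving C##.

C##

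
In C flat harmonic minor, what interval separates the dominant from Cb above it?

perfect fourth

The dominant of Cb harmonic minor is Gb.
Gb up to Cb: letters G→C make it a fourth; 5 semitones makes it perfect.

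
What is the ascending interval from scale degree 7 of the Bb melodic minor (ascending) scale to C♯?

Scale degree 7 of Bb melodic minor (ascending) is A.
A up to C#: letters A→C make it a third; 4 semitones makes it major.

major third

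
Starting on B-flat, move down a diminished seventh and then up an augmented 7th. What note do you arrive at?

B##

A diminished seventh down from Bb is C# (letter C, 9 semitones down).
An augmented seventh up from C# is B## (letter B, 12 semitones up).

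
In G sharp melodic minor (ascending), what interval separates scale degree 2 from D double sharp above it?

Scale degree 2 of G# melodic minor (ascending) is A#.
A# up to D##: letters A→D make it a fourth; 6 semitones makes it augmented.

augmented fourth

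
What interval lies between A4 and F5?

minor sixth

The letter names run A→F, a span of 5 letter steps, so the interval is some kind of sixth.
A to F is 8 semitones. A major sixth is 9, so 8 makes it minor.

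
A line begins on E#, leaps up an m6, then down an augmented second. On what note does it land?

Bb

A minor sixth up from E# is C# (letter C, 8 semitones up).
An augmented second down from C# is Bb (letter B, 3 semitones down).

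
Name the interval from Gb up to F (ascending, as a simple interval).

The letter names run G→F, a span of 6 letter steps, so the interval is some kind of seventh.
Gb to F is 11 semitones. A major seventh is 11, so 11 makes it major.

major seventh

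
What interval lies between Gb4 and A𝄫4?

minor second

Counting letters G–A gives a second.
Gb→Abb = 1 semitone, 1 narrower than the major second (2), so minor.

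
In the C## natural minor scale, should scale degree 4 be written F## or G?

Each scale degree takes a distinct letter name. Degree 4 of a scale on C must use the letter F.
F## and G are enharmonically the same pitch, but only F## uses the letter F, so it is the correct spelling here.

F##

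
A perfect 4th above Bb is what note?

Eb

B up a perfect fourth is E, so the target letter is E.
From Bb, a perfect fourth is 5 semitones up: Eb.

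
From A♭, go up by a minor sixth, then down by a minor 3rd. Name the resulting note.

Db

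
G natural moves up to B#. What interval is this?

The letter names run G→B, a span of 2 letter steps, so the interval is some kind of third.
G to B# is 5 semitones. A major third is 4, so 5 makes it augmented.

augmented third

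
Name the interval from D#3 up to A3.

diminished fifth

The letter names run D→A, a span of 4 letter steps, so the interval is some kind of fifth.
D# to A is 6 semitones. A perfect fifth is 7, so 6 makes it diminished.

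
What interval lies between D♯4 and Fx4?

major third

The letter names run D→F, a span of 2 letter steps, so the interval is some kind of third.
D# to F## is 4 semitones. A major third is 4, so 4 makes it major.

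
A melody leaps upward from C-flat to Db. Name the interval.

major second

The letter names run C→D, a span of 1 letter step, so the interval is some kind of second.
Cb to Db is 2 semitones. A major second is 2, so 2 makes it major.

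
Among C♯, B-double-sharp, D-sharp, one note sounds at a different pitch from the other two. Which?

D#

In 12-tone equal temperament, enharmonic equivalents share a pitch class. C# is pitch class 1; B## is pitch class 1; D# is pitch class 3.
C# and B## share pitch class 1, while D# is pitch class 3.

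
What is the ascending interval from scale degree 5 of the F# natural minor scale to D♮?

Scale degree 5 of F# natural minor is C#.
C# up to D: letters C→D make it a second; 1 semitone makes it minor.

minor second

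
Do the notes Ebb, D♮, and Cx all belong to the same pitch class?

Ebb is pitch class 2; D is pitch class 2; C## is pitch class 2.
All spellings map to pitch class 2, so they are enharmonically equivalent.

Yes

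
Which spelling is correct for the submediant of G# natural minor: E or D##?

Each scale degree takes a distinct letter name. Degree 6 of a scale on G must use the letter E.
E and D## are enharmonically the same pitch, but only E uses the letter E, so it is the correct spelling here.

E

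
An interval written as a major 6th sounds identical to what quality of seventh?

A major sixth spans 9 semitones.
A seventh spanning 9 semitones is diminished (the major seventh is 11).

diminished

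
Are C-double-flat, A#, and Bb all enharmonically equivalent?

Yes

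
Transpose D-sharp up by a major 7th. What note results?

A seventh above D lands on the letter C.
A major seventh spans 11 semitones, so D# moves to pitch class 2. On the letter C that is C##.

C##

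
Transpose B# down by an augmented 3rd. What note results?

G

A third below B lands on the letter G.
An augmented third spans 5 semitones, so B# moves to pitch class 7. On the letter G that is G.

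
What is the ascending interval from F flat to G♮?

augmented second

Counting letters F–G gives a second.
Fb→G = 3 semitones, 1 wider than the major second (2), so augmented.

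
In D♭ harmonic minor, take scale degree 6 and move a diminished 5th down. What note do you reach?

Scale degree 6 of Db harmonic minor is Bbb.
A diminished fifth (6 semitones) below Bbb lands on the letter E, giving Eb.

Eb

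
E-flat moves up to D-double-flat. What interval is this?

diminished seventh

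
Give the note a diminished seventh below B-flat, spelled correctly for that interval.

C#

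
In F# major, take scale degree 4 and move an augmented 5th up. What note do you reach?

Scale degree 4 of F# major is B.
An augmented fifth (8 semitones) above B lands on the letter F, giving F##.

F##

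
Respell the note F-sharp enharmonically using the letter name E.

E##

Plain E sits 2 semitones below F#, so on the letter E the same pitch needs a double sharp: E##.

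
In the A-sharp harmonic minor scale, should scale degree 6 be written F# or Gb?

F#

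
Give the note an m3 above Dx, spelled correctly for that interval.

A third above D lands on the letter F.
A minor third spans 3 semitones, so D## moves to pitch class 7. On the letter F that is F##.

F##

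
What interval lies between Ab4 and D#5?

Counting letters A–B–C–D gives a fourth.
Ab→D# = 7 semitones, 2 wider than the perfect fourth (5), so doubly augmented.

doubly augmented fourth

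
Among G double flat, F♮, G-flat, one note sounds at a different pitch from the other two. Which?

In 12-tone equal temperament, enharmonic equivalents share a pitch class. Gbb is pitch class 5; F is pitch class 5; Gb is pitch class 6.
Gbb and F share pitch class 5, while Gb is pitch class 6.

Gb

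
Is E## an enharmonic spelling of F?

Two spellings are enharmonically equivalent only if they share a pitch class.
Here E## → 6, F → 5; 5 ≠ 6, so they are not.

No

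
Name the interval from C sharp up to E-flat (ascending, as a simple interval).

diminished third

Counting letters C–D–E gives a third.
C#→Eb = 2 semitones, 2 narrower than the major third (4), so diminished.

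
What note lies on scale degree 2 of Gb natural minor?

Ab

Degree 2 takes the letter 1 step above G, which is A.
In natural minor, degree 2 sits 2 semitones above the tonic. Gb + 2 semitones is pitch class 8, spelled on A as Ab.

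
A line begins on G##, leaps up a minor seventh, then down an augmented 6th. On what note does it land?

A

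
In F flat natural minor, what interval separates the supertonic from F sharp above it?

augmented seventh

The supertonic of Fb natural minor is Gb.
Gb up to F#: letters G→F make it a seventh; 12 semitones makes it augmented.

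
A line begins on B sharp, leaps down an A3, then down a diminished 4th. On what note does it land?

D#

An augmented third down from B# is G (letter G, 5 semitones down).
A diminished fourth down from G is D# (letter D, 4 semitones down).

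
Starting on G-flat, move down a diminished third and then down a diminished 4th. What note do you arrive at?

A diminished third down from Gb is E (letter E, 2 semitones down).
A diminished fourth down from E is B# (letter B, 4 semitones down).

B#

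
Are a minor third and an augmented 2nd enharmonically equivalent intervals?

A minor third spans 3 semitones; an augmented second spans 3.
They are enharmonically equivalent.

Yes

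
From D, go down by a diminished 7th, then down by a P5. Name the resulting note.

A diminished seventh down from D is E# (letter E, 9 semitones down).
A perfect fifth down from E# is A# (letter A, 7 semitones down).

A#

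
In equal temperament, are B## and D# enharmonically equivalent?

Two spellings are enharmonically equivalent only if they share a pitch class.
Here B## → 1, D# → 3; 1 ≠ 3, so they are not.

No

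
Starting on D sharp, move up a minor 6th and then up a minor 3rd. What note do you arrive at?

D

A minor sixth up from D# is B (letter B, 8 semitones up).
A minor third up from B is D (letter D, 3 semitones up).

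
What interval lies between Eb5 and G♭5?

minor third

The letter names run E→G, a span of 2 letter steps, so the interval is some kind of third.
Eb to Gb is 3 semitones. A major third is 4, so 3 makes it minor.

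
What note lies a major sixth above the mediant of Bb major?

B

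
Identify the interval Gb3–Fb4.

The letter names run G→F, a span of 6 letter steps, so the interval is some kind of seventh.
Gb to Fb is 10 semitones. A major seventh is 11, so 10 makes it minor.

minor seventh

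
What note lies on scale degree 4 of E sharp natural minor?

Degree 4 takes the letter 3 steps above E, which is A.
In natural minor, degree 4 sits 5 semitones above the tonic. E# + 5 semitones is pitch class 10, spelled on A as A#.

A#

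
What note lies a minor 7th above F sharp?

A seventh above F lands on the letter E.
A minor seventh spans 10 semitones, so F# moves to pitch class 4. On the letter E that is E.

E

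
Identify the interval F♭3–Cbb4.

The letter names run F→C, a span of 4 letter steps, so the interval is some kind of fifth.
Fb to Cbb is 6 semitones. A perfect fifth is 7, so 6 makes it diminished.

diminished fifth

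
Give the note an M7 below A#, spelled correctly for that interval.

B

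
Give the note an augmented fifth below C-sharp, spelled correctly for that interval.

F

C down a perfect fifth is F, so the target letter is F.
From C#, an augmented fifth is 8 semitones down: F.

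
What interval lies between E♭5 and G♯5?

augmented third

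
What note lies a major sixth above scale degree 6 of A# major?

D##

Scale degree 6 of A# major is F##.
A major sixth (9 semitones) above F## lands on the letter D, giving D##.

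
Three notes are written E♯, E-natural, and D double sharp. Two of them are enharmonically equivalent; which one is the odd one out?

E#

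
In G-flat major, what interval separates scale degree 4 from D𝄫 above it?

Scale degree 4 of Gb major is Cb.
Cb up to Dbb: letters C→D make it a second; 1 semitone makes it minor.

minor second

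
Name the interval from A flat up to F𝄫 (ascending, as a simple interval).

The letter names run A→F, a span of 5 letter steps, so the interval is some kind of sixth.
Ab to Fbb is 7 semitones. A major sixth is 9, so 7 makes it diminished.

diminished sixth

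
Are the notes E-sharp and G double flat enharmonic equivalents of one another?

Yes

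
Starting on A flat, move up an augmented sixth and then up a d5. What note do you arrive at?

C

An augmented sixth up from Ab is F# (letter F, 10 semitones up).
A diminished fifth up from F# is C (letter C, 6 semitones up).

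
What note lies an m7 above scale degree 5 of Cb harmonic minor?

Fb

Scale degree 5 of Cb harmonic minor is Gb.
A minor seventh (10 semitones) above Gb lands on the letter F, giving Fb.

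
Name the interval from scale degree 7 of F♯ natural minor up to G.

minor third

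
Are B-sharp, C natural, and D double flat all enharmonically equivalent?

B# is pitch class 0; C is pitch class 0; Dbb is pitch class 0.
All spellings map to pitch class 0, so they are enharmonically equivalent.

Yes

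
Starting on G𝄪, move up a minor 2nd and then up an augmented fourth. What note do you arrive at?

D##

A minor second up from G## is A# (letter A, 1 semitone up).
An augmented fourth up from A# is D## (letter D, 6 semitones up).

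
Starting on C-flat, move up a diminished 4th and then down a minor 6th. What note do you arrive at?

Abb

A diminished fourth up from Cb is Fbb (letter F, 4 semitones up).
A minor sixth down from Fbb is Abb (letter A, 8 semitones down).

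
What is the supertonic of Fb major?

Gb

Degree 2 takes the letter 1 step above F, which is G.
In major, degree 2 sits 2 semitones above the tonic. Fb + 2 semitones is pitch class 6, spelled on G as Gb.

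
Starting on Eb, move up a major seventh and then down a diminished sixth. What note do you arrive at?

F##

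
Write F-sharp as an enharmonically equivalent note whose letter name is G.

Gb

F# is pitch class 6. The letter G alone is pitch class 7.
To reach pitch class 6 from G requires an offset of -1 semitone, i.e. flat: Gb.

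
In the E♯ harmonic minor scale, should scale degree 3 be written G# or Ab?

Each scale degree takes a distinct letter name. Degree 3 of a scale on E must use the letter G.
G# and Ab are enharmonically the same pitch, but only G# uses the letter G, so it is the correct spelling here.

G#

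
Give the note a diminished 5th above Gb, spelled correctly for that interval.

Dbb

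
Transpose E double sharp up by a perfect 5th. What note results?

E up a perfect fifth is B, so the target letter is B.
From E##, a perfect fifth is 7 semitones up: B##.

B##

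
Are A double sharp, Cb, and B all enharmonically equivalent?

A## = pitch class 11 and Cb = pitch class 11 and B = pitch class 11 — the same pitch class, so they are enharmonic equivalents.

Yes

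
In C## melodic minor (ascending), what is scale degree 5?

Degree 5 takes the letter 4 steps above C, which is G.
In melodic minor (ascending), degree 5 sits 7 semitones above the tonic. C## + 7 semitones is pitch class 9, spelled on G as G##.

G##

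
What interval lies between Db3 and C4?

Counting letters D–E–F–G–A–B–C gives a seventh.
Db→C = 11 semitones, exactly the major seventh.

major seventh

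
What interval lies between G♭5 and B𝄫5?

minor third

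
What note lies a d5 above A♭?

Ebb

A fifth above A lands on the letter E.
A diminished fifth spans 6 semitones, so Ab moves to pitch class 2. On the letter E that is Ebb.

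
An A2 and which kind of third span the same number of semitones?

An augmented second spans 3 semitones.
A third spanning 3 semitones is minor (the major third is 4).

minor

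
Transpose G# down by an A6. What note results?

Bb

G down a major sixth is Bb, so the target letter is B.
From G#, an augmented sixth is 10 semitones down: Bb.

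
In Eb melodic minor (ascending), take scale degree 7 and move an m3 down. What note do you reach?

B

Scale degree 7 of Eb melodic minor (ascending) is D.
A minor third (3 semitones) below D lands on the letter B, giving B.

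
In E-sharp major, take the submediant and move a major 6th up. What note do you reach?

A##

The submediant of E# major is C##.
A major sixth (9 semitones) above C## lands on the letter A, giving A##.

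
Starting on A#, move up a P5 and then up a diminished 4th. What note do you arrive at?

A perfect fifth up from A# is E# (letter E, 7 semitones up).
A diminished fourth up from E# is A (letter A, 4 semitones up).

A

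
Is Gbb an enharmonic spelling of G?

No

Gbb is pitch class 5; G is pitch class 7.
The pitch classes differ (5 vs. 7), so they are not enharmonic equivalents.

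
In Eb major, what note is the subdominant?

Ab

The Eb major scale runs Eb F G Ab Bb C D.
Degree 4 is Ab.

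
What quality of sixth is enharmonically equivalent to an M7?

A major seventh spans 11 semitones.
A sixth spanning 11 semitones is doubly augmented (the major sixth is 9).

doubly augmented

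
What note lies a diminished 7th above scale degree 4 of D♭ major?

Scale degree 4 of Db major is Gb.
A diminished seventh (9 semitones) above Gb lands on the letter F, giving Fbb.

Fbb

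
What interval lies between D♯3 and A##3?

augmented fifth

Counting letters D–E–F–G–A gives a fifth.
D#→A## = 8 semitones, 1 wider than the perfect fifth (7), so augmented.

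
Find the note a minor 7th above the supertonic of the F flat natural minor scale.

The supertonic of Fb natural minor is Gb.
A minor seventh (10 semitones) above Gb lands on the letter F, giving Fb.

Fb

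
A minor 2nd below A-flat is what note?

A down a major second is G, so the target letter is G.
From Ab, a minor second is 1 semitone down: G.

G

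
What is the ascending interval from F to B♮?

augmented fourth

Counting letters F–G–A–B gives a fourth.
F→B = 6 semitones, 1 wider than the perfect fourth (5), so augmented.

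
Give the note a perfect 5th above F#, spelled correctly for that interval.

C#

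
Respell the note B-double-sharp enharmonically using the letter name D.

Plain D sits 1 semitone above B##, so on the letter D the same pitch needs a flat: Db.

Db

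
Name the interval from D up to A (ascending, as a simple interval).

perfect fifth

Counting letters D–E–F–G–A gives a fifth.
D→A = 7 semitones, exactly the perfect fifth.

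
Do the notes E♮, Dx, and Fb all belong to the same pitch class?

E is pitch class 4; D## is pitch class 4; Fb is pitch class 4.
All spellings map to pitch class 4, so they are enharmonically equivalent.

Yes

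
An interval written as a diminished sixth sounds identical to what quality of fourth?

A diminished sixth spans 7 semitones.
A fourth spanning 7 semitones is doubly augmented (the perfect fourth is 5).

doubly augmented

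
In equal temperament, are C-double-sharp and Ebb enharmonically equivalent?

Yes

C## is pitch class 2; Ebb is pitch class 2.
All spellings map to pitch class 2, so they are enharmonically equivalent.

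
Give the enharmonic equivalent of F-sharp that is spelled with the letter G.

Plain G sits 1 semitone above F#, so on the letter G the same pitch needs a flat: Gb.

Gb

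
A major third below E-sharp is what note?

C#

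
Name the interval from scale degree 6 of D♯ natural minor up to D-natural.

minor third

Scale degree 6 of D# natural minor is B.
B up to D: letters B→D make it a third; 3 semitones makes it minor.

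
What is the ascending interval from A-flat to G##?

Counting letters A–B–C–D–E–F–G gives a seventh.
Ab→G## = 13 semitones, 2 wider than the major seventh (11), so doubly augmented.

doubly augmented seventh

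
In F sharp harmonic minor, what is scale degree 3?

A

Degree 3 takes the letter 2 steps above F, which is A.
In harmonic minor, degree 3 sits 3 semitones above the tonic. F# + 3 semitones is pitch class 9, spelled on A as A.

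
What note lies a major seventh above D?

C#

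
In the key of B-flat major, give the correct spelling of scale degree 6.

The Bb major scale runs Bb C D Eb F G A.
Degree 6 is G.

G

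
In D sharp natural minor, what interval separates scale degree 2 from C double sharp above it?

Scale degree 2 of D# natural minor is E#.
E# up to C##: letters E→C make it a sixth; 9 semitones makes it major.

major sixth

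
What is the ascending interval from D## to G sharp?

Counting letters D–E–F–G gives a fourth.
D##→G# = 4 semitones, 1 narrower than the perfect fourth (5), so diminished.

diminished fourth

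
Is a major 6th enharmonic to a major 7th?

No

A major sixth spans 9 semitones; a major seventh spans 11.
The spans differ, so they are not enharmonic equivalents.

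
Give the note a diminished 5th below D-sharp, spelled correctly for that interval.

G##

D down a perfect fifth is G, so the target letter is G.
From D#, a diminished fifth is 6 semitones down: G##.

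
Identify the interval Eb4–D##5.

The letter names run E→D, a span of 6 letter steps, so the interval is some kind of seventh.
Eb to D## is 13 semitones. A major seventh is 11, so 13 makes it doubly augmented.

doubly augmented seventh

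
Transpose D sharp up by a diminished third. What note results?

F

A third above D lands on the letter F.
A diminished third spans 2 semitones, so D# moves to pitch class 5. On the letter F that is F.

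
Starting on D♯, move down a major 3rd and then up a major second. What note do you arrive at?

C#

A major third down from D# is B (letter B, 4 semitones down).
A major second up from B is C# (letter C, 2 semitones up).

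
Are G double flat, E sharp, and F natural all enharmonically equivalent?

Gbb is pitch class 5; E# is pitch class 5; F is pitch class 5.
All spellings map to pitch class 5, so they are enharmonically equivalent.

Yes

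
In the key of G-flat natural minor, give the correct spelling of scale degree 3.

Bbb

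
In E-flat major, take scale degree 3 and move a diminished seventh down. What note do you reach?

Scale degree 3 of Eb major is G.
A diminished seventh (9 semitones) below G lands on the letter A, giving A#.

A#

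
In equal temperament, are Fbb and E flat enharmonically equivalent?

Fbb is pitch class 3; Eb is pitch class 3.
All spellings map to pitch class 3, so they are enharmonically equivalent.

Yes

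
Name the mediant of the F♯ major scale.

Degree 3 takes the letter 2 steps above F, which is A.
In major, degree 3 sits 4 semitones above the tonic. F# + 4 semitones is pitch class 10, spelled on A as A#.

A#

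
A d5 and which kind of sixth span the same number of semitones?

A diminished fifth spans 6 semitones.
A sixth spanning 6 semitones is doubly diminished (the major sixth is 9).

doubly diminished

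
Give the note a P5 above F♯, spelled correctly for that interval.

C#

A fifth above F lands on the letter C.
A perfect fifth spans 7 semitones, so F# moves to pitch class 1. On the letter C that is C#.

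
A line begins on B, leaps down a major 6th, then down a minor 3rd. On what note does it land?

B

A major sixth down from B is D (letter D, 9 semitones down).
A minor third down from D is B (letter B, 3 semitones down).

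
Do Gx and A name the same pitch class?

Yes

G## = pitch class 9 and A = pitch class 9 — the same pitch class, so they are enharmonic equivalents.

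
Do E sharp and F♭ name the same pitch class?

No

E# is pitch class 5; Fb is pitch class 4.
The pitch classes differ (5 vs. 4), so they are not enharmonic equivalents.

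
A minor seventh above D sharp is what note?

C#

D up a major seventh is C#, so the target letter is C.
From D#, a minor seventh is 10 semitones up: C#.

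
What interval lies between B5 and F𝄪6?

augmented fifth

Counting letters B–C–D–E–F gives a fifth.
B→F## = 8 semitones, 1 wider than the perfect fifth (7), so augmented.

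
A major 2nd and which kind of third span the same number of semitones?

diminished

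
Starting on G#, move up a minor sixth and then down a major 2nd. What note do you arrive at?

D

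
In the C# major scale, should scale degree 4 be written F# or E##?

Each scale degree takes a distinct letter name. Degree 4 of a scale on C must use the letter F.
F# and E## are enharmonically the same pitch, but only F# uses the letter F, so it is the correct spelling here.

F#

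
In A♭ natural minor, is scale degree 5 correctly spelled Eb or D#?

Eb

Each scale degree takes a distinct letter name. Degree 5 of a scale on A must use the letter E.
Eb and D# are enharmonically the same pitch, but only Eb uses the letter E, so it is the correct spelling here.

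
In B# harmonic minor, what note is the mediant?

Degree 3 takes the letter 2 steps above B, which is D.
In harmonic minor, degree 3 sits 3 semitones above the tonic. B# + 3 semitones is pitch class 3, spelled on D as D#.

D#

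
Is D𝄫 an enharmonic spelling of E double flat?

Two spellings are enharmonically equivalent only if they share a pitch class.
Here Dbb → 0, Ebb → 2; 0 ≠ 2, so they are not.

No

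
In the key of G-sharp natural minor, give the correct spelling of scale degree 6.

E

Degree 6 takes the letter 5 steps above G, which is E.
In natural minor, degree 6 sits 8 semitones above the tonic. G# + 8 semitones is pitch class 4, spelled on E as E.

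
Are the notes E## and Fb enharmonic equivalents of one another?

E## is pitch class 6; Fb is pitch class 4.
The pitch classes differ (6 vs. 4), so they are not enharmonic equivalents.

No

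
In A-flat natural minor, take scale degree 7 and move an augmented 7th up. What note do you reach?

Scale degree 7 of Ab natural minor is Gb.
An augmented seventh (12 semitones) above Gb lands on the letter F, giving F#.

F#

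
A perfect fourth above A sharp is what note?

D#

A fourth above A lands on the letter D.
A perfect fourth spans 5 semitones, so A# moves to pitch class 3. On the letter D that is D#.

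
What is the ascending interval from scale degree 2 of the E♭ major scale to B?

augmented fourth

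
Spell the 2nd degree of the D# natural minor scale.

The D# natural minor scale runs D# E# F# G# A# B C#.
Degree 2 is E#.

E#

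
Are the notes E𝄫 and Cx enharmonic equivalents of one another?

Ebb = pitch class 2 and C## = pitch class 2 — the same pitch class, so they are enharmonic equivalents.

Yes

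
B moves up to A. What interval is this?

Counting letters B–C–D–E–F–G–A gives a seventh.
B→A = 10 semitones, 1 narrower than the major seventh (11), so minor.

minor seventh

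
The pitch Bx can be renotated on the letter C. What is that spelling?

C#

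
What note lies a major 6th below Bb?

B down a major sixth is D, so the target letter is D.
From Bb, a major sixth is 9 semitones down: Db.

Db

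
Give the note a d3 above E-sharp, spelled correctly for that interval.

G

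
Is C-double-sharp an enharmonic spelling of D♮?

C## is pitch class 2; D is pitch class 2.
All spellings map to pitch class 2, so they are enharmonically equivalent.

Yes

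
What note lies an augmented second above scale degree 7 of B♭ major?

Scale degree 7 of Bb major is A.
An augmented second (3 semitones) above A lands on the letter B, giving B#.

B#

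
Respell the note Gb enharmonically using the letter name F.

F#

Plain F sits 1 semitone below Gb, so on the letter F the same pitch needs a sharp: F#.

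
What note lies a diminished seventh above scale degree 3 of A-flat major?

Bbb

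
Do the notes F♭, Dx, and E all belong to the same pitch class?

Yes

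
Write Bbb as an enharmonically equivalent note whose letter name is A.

Plain A sits at the same pitch as Bbb, so on the letter A the same pitch needs a natural: A.

A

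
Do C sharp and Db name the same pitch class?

Yes

C# = pitch class 1 and Db = pitch class 1 — the same pitch class, so they are enharmonic equivalents.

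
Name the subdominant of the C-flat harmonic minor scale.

Fb

Degree 4 takes the letter 3 steps above C, which is F.
In harmonic minor, degree 4 sits 5 semitones above the tonic. Cb + 5 semitones is pitch class 4, spelled on F as Fb.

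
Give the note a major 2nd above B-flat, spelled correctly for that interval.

C

A second above B lands on the letter C.
A major second spans 2 semitones, so Bb moves to pitch class 0. On the letter C that is C.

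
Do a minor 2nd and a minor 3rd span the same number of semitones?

No

A minor second spans 1 semitone; a minor third spans 3.
The spans differ, so they are not enharmonic equivalents.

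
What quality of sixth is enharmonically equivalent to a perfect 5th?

diminished

A perfect fifth spans 7 semitones.
A sixth spanning 7 semitones is diminished (the major sixth is 9).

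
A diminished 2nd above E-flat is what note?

Fbb

A second above E lands on the letter F.
A diminished second spans 0 semitones, so Eb moves to pitch class 3. On the letter F that is Fbb.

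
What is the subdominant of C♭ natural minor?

Fb

Degree 4 takes the letter 3 steps above C, which is F.
In natural minor, degree 4 sits 5 semitones above the tonic. Cb + 5 semitones is pitch class 4, spelled on F as Fb.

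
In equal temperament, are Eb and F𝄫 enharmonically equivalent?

Eb is pitch class 3; Fbb is pitch class 3.
All spellings map to pitch class 3, so they are enharmonically equivalent.

Yes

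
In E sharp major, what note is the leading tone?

D##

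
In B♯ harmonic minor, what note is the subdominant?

E#

Degree 4 takes the letter 3 steps above B, which is E.
In harmonic minor, degree 4 sits 5 semitones above the tonic. B# + 5 semitones is pitch class 5, spelled on E as E#.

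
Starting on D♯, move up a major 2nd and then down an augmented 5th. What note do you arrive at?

A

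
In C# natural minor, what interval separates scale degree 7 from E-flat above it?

diminished fourth

Scale degree 7 of C# natural minor is B.
B up to Eb: letters B→E make it a fourth; 4 semitones makes it diminished.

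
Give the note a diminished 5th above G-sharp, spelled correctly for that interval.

G up a perfect fifth is D, so the target letter is D.
From G#, a diminished fifth is 6 semitones up: D.

D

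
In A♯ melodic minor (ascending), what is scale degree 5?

The A# melodic minor (ascending) scale runs A# B# C# D# E# F## G##.
Degree 5 is E#.

E#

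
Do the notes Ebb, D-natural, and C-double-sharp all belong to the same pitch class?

Yes

Ebb = pitch class 2 and D = pitch class 2 and C## = pitch class 2 — the same pitch class, so they are enharmonic equivalents.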